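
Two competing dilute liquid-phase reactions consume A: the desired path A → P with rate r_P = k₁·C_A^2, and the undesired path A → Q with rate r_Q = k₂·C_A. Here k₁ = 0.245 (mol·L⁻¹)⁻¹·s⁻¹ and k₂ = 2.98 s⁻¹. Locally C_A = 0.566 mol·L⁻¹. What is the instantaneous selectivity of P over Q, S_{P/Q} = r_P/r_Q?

S_{P/Q} = r_P/r_Q = (k₁·C_A^2)/(k₂·C_A) = (k₁/k₂)·C_A.
= (0.245×0.5660^2) / (2.98×0.5660) = 0.07849/1.687 = 0.0465.
Since the desired path is higher order in A, keeping C_A high (PFR or concentrated feed) favours P.

0.0465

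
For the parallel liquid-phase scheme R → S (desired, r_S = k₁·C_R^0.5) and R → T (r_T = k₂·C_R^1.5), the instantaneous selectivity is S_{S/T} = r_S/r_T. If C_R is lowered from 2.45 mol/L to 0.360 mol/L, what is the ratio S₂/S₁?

6.81

S_{S/T} = (k₁/k₂)·C_R⁻¹, so S₂/S₁ = (C_{R,2}/C_{R,1})⁻¹.
= 2.45/0.360 = 6.81.
Selectivity toward S rises as C_R falls — low-concentration operation is favoured.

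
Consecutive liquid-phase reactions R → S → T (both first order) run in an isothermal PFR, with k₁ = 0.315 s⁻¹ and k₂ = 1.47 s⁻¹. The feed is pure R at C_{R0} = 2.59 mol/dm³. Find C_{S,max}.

At the optimum, C_{S,max}/C_{R0} = (k₁/k₂)^[k₂/(k₂−k₁)].
= (0.315/1.47)^(1.47/(1.47−0.315)) = (0.2143)^(1.273) = 0.1408.
C_{S,max} = 0.1408×2.59 = 0.365 mol/dm³.

0.365 mol/dm³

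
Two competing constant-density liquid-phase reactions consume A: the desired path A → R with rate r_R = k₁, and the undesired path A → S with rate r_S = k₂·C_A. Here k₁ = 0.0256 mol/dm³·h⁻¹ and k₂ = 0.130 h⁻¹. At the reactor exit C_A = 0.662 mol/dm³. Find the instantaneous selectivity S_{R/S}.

S_{R/S} = r_R/r_S = (k₁)/(k₂·C_A) = (k₁/k₂)·C_A⁻¹.
= (0.0256) / (0.130×0.6620) = 0.02560/0.08606 = 0.297.
The undesired path is higher order in A, so low C_A (CSTR or dilute feed) favours R.

0.297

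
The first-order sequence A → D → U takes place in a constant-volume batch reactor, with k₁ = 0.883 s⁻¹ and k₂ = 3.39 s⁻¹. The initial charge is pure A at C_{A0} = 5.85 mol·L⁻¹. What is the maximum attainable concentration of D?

0.949 mol·L⁻¹

For a first-order series the maximum intermediate yield is C_{D,max}/C_{A0} = (k₁/k₂)^[k₂/(k₂−k₁)].
= (0.883/3.39)^(3.39/(3.39−0.883)) = (0.2605)^(1.352) = 0.1622.
C_{D,max} = 0.1622×5.85 = 0.949 mol·L⁻¹.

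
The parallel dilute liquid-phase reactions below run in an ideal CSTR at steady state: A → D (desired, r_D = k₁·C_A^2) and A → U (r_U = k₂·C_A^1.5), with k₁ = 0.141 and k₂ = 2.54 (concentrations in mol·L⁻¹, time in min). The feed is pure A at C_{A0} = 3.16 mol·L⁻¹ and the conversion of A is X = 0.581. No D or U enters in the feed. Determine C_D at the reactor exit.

Exit C_A = C_{A0}(1−X) = 3.16×0.419 = 1.324 mol·L⁻¹.
In a CSTR the entire volume is at exit conditions, so r_D = 0.141×1.324^2 = 0.2472 and r_U = 2.54×1.324^1.5 = 3.870.
Fraction of consumed A going to D: r_D/(r_D+r_U) = 0.06004.
C_D = 0.06004·C_{A0}·X = 0.06004×3.16×0.581 = 0.110 mol·L⁻¹.

0.110 mol·L⁻¹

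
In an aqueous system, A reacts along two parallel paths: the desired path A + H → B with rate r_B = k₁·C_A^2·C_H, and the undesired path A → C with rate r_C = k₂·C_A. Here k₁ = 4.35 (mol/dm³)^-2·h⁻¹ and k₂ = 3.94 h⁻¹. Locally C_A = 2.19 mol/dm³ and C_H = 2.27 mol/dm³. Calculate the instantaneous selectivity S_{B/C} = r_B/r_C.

S_{B/C} = r_B/r_C = (k₁·C_A^2·C_H)/(k₂·C_A) = (k₁/k₂)·C_A·C_H.
= (4.35×2.190^2×2.270) / (3.94×2.190) = 47.36/8.629 = 5.49.
Since the desired path is higher order in A, keeping C_A high (PFR or concentrated feed) favours B.

5.49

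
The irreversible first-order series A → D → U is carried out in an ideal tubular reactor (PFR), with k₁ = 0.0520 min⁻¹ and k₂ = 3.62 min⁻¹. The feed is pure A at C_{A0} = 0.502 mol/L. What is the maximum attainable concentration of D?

0.00678 mol/L

For a first-order series the maximum intermediate yield is C_{D,max}/C_{A0} = (k₁/k₂)^[k₂/(k₂−k₁)].
= (0.0520/3.62)^(3.62/(3.62−0.0520)) = (0.01436)^(1.015) = 0.01350.
C_{D,max} = 0.01350×0.502 = 0.00678 mol/L.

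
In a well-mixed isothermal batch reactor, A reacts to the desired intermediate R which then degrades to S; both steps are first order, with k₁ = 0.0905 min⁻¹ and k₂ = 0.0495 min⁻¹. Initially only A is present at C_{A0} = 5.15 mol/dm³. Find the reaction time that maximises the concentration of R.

For first-order series the maximum of C_R occurs at t_opt = ln(k₂/k₁)/(k₂−k₁).
= ln(0.0495/0.0905)/(0.0495−0.0905) = ln(0.5470)/-0.04100 = -0.6034/-0.04100 = 14.7 min.

14.7 min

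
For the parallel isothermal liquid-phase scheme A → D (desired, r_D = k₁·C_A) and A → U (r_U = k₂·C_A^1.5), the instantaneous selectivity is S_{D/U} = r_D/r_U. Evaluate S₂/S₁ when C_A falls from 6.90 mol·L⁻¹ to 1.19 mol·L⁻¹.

S_{D/U} = (k₁/k₂)·C_A^-0.5, so S₂/S₁ = (C_{A,2}/C_{A,1})^-0.5.
= (1.19/6.90)^(-0.5) = (0.1725)^(-0.5) = 2.41.

2.41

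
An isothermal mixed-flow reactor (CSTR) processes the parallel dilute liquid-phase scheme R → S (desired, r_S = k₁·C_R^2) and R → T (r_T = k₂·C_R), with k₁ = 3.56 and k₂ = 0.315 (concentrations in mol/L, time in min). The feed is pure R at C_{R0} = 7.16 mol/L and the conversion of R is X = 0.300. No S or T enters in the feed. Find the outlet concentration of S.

Exit C_R = C_{R0}(1−X) = 7.16×0.700 = 5.012 mol/L.
In a CSTR the entire volume is at exit conditions, so r_S = 3.56×5.012^2 = 89.43 and r_T = 0.315×5.012 = 1.579.
Fraction of consumed R going to S: r_S/(r_S+r_T) = 0.9827.
C_S = 0.9827·C_{R0}·X = 0.9827×7.16×0.300 = 2.11 mol/L.

2.11 mol/L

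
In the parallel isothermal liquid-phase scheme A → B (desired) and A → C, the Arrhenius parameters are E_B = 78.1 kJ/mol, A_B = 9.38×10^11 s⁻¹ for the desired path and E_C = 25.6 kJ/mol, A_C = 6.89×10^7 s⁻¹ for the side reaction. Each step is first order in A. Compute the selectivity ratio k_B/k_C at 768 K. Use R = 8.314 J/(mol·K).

With equal orders, S_{B/C} = k_B/k_C = (A_B/A_C)·exp[(E_C−E_B)/(RT)].
(E_C−E_B)/(RT) = (25.6−78.1)×10³/(8.314×768) = -52500/6385 = -8.222.
k_B/k_C = (9.38×10^11/6.89×10^7)·exp(-8.222) = 13614 × 2.686×10^-4 = 3.66.
Since E_B > E_C, raising the temperature improves selectivity toward B.

3.66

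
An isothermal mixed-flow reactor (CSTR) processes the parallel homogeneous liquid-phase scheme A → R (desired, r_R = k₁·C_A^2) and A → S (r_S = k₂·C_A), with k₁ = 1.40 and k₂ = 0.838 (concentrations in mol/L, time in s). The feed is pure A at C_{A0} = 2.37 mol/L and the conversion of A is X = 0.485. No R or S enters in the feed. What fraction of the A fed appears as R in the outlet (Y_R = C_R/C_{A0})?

Exit C_A = C_{A0}(1−X) = 2.37×0.515 = 1.221 mol/L.
In a CSTR the entire volume is at exit conditions, so r_R = 1.40×1.221^2 = 2.086 and r_S = 0.838×1.221 = 1.023.
Fraction of consumed A going to R: r_R/(r_R+r_S) = 0.6710.
C_R = 0.6710·C_{A0}·X = 0.6710×2.37×0.485 = 0.771 mol/L; Y_R = C_R/C_{A0} = 0.325.

0.325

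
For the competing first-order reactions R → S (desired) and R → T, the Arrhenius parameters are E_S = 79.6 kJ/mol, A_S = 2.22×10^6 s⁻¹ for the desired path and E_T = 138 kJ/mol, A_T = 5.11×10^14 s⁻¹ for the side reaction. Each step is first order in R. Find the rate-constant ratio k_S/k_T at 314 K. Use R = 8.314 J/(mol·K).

22.6

Since both paths have the same order in R, the concentration cancels and S_{S/T} = k_S/k_T = (A_S/A_T)·exp[(E_T−E_S)/(RT)].
(E_T−E_S)/(RT) = (138−79.6)×10³/(8.314×314) = 58400/2611 = 22.37.
k_S/k_T = (2.22×10^6/5.11×10^14)·exp(22.37) = 4.344×10^-9 × 5.192×10^9 = 22.6.
Since E_S < E_T, lowering the temperature improves selectivity toward S.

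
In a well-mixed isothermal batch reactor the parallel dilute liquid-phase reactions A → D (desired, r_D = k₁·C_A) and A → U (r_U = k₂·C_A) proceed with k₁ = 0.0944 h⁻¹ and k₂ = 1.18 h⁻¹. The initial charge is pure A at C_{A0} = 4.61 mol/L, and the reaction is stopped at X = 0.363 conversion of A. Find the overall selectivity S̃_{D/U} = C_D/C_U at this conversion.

C_A = C_{A0}(1−X) = 2.937 mol/L.
Both paths are first order in A, so the instantaneous fraction to D is constant: dC_D/d(−C_A) = k₁/(k₁+k₂) = 0.07407.
C_D = 0.07407·(C_{A0}−C_A) = 0.07407×1.673 = 0.124 mol/L.
C_U = (C_{A0}−C_A)−C_D = 1.549 mol/L; S̃_{D/U} = 0.1240/1.549 = 0.0800.

0.0800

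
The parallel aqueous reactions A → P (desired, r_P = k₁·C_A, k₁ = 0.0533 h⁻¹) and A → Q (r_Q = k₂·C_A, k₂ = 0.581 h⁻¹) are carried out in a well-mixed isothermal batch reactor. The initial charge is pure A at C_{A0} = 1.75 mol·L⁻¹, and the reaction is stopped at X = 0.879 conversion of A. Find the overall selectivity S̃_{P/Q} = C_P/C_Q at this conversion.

C_A = C_{A0}(1−X) = 0.2117 mol·L⁻¹.
Both paths are first order in A, so the instantaneous fraction to P is constant: dC_P/d(−C_A) = k₁/(k₁+k₂) = 0.08403.
C_P = 0.08403·(C_{A0}−C_A) = 0.08403×1.538 = 0.129 mol·L⁻¹.
C_Q = (C_{A0}−C_A)−C_P = 1.409 mol·L⁻¹; S̃_{P/Q} = 0.1293/1.409 = 0.0917.

0.0917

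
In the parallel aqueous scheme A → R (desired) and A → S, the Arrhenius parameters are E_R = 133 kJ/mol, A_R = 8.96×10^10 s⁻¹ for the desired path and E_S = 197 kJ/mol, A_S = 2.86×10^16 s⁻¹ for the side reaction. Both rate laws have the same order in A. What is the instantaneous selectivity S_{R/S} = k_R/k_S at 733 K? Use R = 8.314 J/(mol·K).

Since both paths have the same order in A, the concentration cancels and S_{R/S} = k_R/k_S = (A_R/A_S)·exp[(E_S−E_R)/(RT)].
(E_S−E_R)/(RT) = (197−133)×10³/(8.314×733) = 64000/6094 = 10.50.
k_R/k_S = (8.96×10^10/2.86×10^16)·exp(10.50) = 3.133×10^-6 × 36383 = 0.114.

0.114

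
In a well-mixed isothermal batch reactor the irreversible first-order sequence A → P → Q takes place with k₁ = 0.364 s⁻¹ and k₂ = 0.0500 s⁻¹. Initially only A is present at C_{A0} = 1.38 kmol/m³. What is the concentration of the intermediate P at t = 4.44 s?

0.963 kmol/m³

Solving the coupled first-order balances gives C_P(t) = [k₁/(k₂−k₁)]·C_{A0}·(e^(−k₁t) − e^(−k₂t)).
e^(−k₁t) = e^(−0.364×4.44) = e^(−1.616) = 0.1987; e^(−k₂t) = e^(−0.2220) = 0.8009.
C_P = 0.364×1.38/(0.0500−0.364) × (0.1987−0.8009) = (-1.600)×(-0.6023) = 0.9635 kmol/m³.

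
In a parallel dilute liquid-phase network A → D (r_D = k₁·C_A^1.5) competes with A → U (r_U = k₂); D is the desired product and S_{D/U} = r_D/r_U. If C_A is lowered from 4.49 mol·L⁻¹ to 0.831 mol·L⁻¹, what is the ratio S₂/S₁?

S_{D/U} = (k₁/k₂)·C_A^1.5, so S₂/S₁ = (C_{A,2}/C_{A,1})^1.5.
= (0.831/4.49)^1.5 = (0.1851)^1.5 = 0.0796.

0.0796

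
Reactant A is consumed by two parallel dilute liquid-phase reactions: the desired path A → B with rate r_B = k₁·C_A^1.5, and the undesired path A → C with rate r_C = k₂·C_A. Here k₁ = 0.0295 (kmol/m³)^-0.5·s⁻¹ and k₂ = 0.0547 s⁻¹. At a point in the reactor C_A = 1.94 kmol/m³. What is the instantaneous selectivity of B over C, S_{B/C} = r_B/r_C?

S_{B/C} = r_B/r_C = (k₁·C_A^1.5)/(k₂·C_A) = (k₁/k₂)·C_A^0.5.
= (0.0295×1.940^1.5) / (0.0547×1.940) = 0.07971/0.1061 = 0.751.

0.751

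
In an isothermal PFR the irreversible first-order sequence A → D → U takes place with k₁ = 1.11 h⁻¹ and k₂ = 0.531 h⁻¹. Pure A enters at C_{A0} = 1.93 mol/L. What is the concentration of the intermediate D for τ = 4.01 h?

For first-order series with pure A initially, C_D(τ) = k₁C_{A0}/(k₂−k₁)·(e^(−k₁τ) − e^(−k₂τ)).
e^(−k₁τ) = e^(−1.11×4.01) = e^(−4.451) = 0.01167; e^(−k₂τ) = e^(−2.129) = 0.1189.
C_D = 1.11×1.93/(0.531−1.11) × (0.01167−0.1189) = (-3.700)×(-0.1073) = 0.3968 mol/L.

0.397 mol/L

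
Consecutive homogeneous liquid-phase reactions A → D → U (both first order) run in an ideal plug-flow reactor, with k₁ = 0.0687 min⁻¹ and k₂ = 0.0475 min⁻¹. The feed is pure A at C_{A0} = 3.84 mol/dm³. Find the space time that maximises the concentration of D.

For first-order series the maximum of C_D occurs at τ_opt = ln(k₂/k₁)/(k₂−k₁).
= ln(0.0475/0.0687)/(0.0475−0.0687) = ln(0.6914)/-0.02120 = -0.3690/-0.02120 = 17.4 min.

17.4 min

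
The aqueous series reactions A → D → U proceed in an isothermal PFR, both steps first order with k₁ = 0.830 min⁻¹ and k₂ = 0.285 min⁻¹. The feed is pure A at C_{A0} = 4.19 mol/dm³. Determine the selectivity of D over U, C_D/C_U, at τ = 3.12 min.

For first-order series with pure A initially, C_D(τ) = k₁C_{A0}/(k₂−k₁)·(e^(−k₁τ) − e^(−k₂τ)).
e^(−k₁τ) = e^(−0.830×3.12) = e^(−2.590) = 0.07505; e^(−k₂τ) = e^(−0.8892) = 0.4110.
C_D = 0.830×4.19/(0.285−0.830) × (0.07505−0.4110) = (-6.381)×(-0.3359) = 2.144 mol/dm³.
C_A = C_{A0}e^(−k₁τ) = 0.3145 mol/dm³, so C_U = C_{A0}−C_A−C_D = 1.732 mol/dm³; C_D/C_U = 1.24.

1.24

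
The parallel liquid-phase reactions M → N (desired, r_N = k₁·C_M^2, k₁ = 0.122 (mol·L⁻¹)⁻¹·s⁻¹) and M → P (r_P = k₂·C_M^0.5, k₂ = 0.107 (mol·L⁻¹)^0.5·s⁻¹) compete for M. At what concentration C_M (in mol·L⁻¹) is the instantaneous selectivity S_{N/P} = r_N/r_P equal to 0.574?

S_{N/P} = (k₁/k₂)·C_M^1.5 ⇒ C_M = (S·k₂/k₁)^(1/1.5).
= (0.574×0.107/0.122)^(0.6667) = (0.5034)^(0.6667) = 0.633 mol·L⁻¹.

0.633 mol·L⁻¹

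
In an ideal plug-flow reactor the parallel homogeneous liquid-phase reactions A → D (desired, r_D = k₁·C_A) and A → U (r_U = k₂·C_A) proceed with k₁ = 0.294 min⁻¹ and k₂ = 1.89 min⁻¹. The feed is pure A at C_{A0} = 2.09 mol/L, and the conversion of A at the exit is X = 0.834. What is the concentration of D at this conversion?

C_A = C_{A0}(1−X) = 0.3469 mol/L.
Both paths are first order in A, so the instantaneous fraction to D is constant: dC_D/d(−C_A) = k₁/(k₁+k₂) = 0.1346.
C_D = 0.1346·(C_{A0}−C_A) = 0.1346×1.743 = 0.235 mol/L.

0.235 mol/L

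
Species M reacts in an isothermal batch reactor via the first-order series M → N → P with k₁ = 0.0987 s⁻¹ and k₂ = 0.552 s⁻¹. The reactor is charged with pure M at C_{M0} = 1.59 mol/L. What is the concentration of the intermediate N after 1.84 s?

0.163 mol/L

Solving the coupled first-order balances gives C_N(t) = [k₁/(k₂−k₁)]·C_{M0}·(e^(−k₁t) − e^(−k₂t)).
e^(−k₁t) = e^(−0.0987×1.84) = e^(−0.1816) = 0.8339; e^(−k₂t) = e^(−1.016) = 0.3622.
C_N = 0.0987×1.59/(0.552−0.0987) × (0.8339−0.3622) = 0.3462×0.4718 = 0.1633 mol/L.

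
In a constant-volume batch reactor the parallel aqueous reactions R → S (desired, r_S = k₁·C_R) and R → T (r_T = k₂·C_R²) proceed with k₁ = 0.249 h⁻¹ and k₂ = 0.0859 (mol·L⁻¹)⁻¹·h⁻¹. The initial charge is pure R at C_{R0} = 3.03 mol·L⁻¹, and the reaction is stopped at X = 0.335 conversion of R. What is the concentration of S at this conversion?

C_R = C_{R0}(1−X) = 2.015 mol·L⁻¹.
Along a PFR/batch, dC_S/dC_R = −r_S/(r_S+r_T) = −k₁/(k₁+k₂·C_R).
Integrating from C_{R0} to C_R: C_S = (0.249/0.0859)·ln[(0.249+0.0859·3.03)/(0.249+0.0859·2.01)] = 2.899·ln(0.5093/0.4221) = 0.5443 mol·L⁻¹.

0.544 mol·L⁻¹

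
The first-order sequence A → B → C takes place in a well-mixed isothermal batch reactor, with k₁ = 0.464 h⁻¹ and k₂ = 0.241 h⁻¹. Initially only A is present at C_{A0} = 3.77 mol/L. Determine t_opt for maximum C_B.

2.94 h

The intermediate peaks when r₁ = r₂, i.e. k₁e^(−k₁t) = k₂e^(−k₂t), giving t_opt = ln(k₂/k₁)/(k₂−k₁).
= ln(0.241/0.464)/(0.241−0.464) = ln(0.5194)/-0.2230 = -0.6551/-0.2230 = 2.94 h.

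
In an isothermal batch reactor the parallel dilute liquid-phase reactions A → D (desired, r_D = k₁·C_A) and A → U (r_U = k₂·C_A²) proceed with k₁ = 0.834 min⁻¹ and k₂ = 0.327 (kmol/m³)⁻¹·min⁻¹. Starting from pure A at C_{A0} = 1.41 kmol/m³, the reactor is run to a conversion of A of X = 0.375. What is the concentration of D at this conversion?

0.365 kmol/m³

C_A = C_{A0}(1−X) = 0.8812 kmol/m³.
Along a PFR/batch, dC_D/dC_A = −r_D/(r_D+r_U) = −k₁/(k₁+k₂·C_A).
Integrating from C_{A0} to C_A: C_D = (0.834/0.327)·ln[(0.834+0.327·1.41)/(0.834+0.327·0.881)] = 2.550·ln(1.295/1.122) = 0.3655 kmol/m³.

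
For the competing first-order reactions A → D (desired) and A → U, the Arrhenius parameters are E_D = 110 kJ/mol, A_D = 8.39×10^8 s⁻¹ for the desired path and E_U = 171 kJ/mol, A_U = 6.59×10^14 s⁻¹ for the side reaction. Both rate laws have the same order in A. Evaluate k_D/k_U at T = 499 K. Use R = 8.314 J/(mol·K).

Since both paths have the same order in A, the concentration cancels and S_{D/U} = k_D/k_U = (A_D/A_U)·exp[(E_U−E_D)/(RT)].
(E_U−E_D)/(RT) = (171−110)×10³/(8.314×499) = 61000/4149 = 14.70.
k_D/k_U = (8.39×10^8/6.59×10^14)·exp(14.70) = 1.273×10^-6 × 2.430×10^6 = 3.09.
Since E_D < E_U, lowering the temperature improves selectivity toward D.

3.09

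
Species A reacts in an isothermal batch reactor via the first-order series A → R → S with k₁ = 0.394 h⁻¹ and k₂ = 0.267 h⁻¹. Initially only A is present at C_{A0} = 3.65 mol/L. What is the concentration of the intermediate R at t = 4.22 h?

1.52 mol/L

For first-order series with pure A initially, C_R(t) = k₁C_{A0}/(k₂−k₁)·(e^(−k₁t) − e^(−k₂t)).
e^(−k₁t) = e^(−0.394×4.22) = e^(−1.663) = 0.1896; e^(−k₂t) = e^(−1.127) = 0.3241.
C_R = 0.394×3.65/(0.267−0.394) × (0.1896−0.3241) = (-11.32)×(-0.1345) = 1.523 mol/L.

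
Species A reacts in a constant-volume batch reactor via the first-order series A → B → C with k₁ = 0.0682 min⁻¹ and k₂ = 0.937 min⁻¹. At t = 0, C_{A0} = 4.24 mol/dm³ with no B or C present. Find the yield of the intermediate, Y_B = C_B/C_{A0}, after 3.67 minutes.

0.0586

Solving the coupled first-order balances gives C_B(t) = [k₁/(k₂−k₁)]·C_{A0}·(e^(−k₁t) − e^(−k₂t)).
e^(−k₁t) = e^(−0.0682×3.67) = e^(−0.2503) = 0.7786; e^(−k₂t) = e^(−3.439) = 0.03210.
C_B = 0.0682×4.24/(0.937−0.0682) × (0.7786−0.03210) = 0.3328×0.7465 = 0.2485 mol/dm³.
Y_B = C_B/C_{A0} = 0.2485/4.24 = 0.0586.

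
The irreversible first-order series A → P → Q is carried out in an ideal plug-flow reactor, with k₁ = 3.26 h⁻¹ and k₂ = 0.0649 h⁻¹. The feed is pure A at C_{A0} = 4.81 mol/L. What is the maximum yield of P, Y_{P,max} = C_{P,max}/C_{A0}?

0.924

For a first-order series the maximum intermediate yield is C_{P,max}/C_{A0} = (k₁/k₂)^[k₂/(k₂−k₁)].
= (3.26/0.0649)^(0.0649/(0.0649−3.26)) = (50.23)^(-0.02031) = 0.9235.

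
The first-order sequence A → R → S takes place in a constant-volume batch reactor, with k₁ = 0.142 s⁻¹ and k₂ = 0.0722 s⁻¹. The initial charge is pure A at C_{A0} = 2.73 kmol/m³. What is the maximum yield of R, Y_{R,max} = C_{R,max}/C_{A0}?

Evaluating C_R at t_opt = ln(k₂/k₁)/(k₂−k₁) gives C_{R,max}/C_{A0} = (k₁/k₂)^[k₂/(k₂−k₁)].
= (0.142/0.0722)^(0.0722/(0.0722−0.142)) = (1.967)^(-1.034) = 0.4968.

0.497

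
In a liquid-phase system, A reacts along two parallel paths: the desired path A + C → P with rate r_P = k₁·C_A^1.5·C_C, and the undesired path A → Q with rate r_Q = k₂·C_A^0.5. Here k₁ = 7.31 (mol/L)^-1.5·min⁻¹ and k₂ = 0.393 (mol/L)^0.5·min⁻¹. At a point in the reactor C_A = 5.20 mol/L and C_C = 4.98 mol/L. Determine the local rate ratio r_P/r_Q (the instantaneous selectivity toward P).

482

S_{P/Q} = r_P/r_Q = (k₁·C_A^1.5·C_C)/(k₂·C_A^0.5) = (k₁/k₂)·C_A·C_C.
= (7.31×5.200^1.5×4.980) / (0.393×5.200^0.5) = 431.7/0.8962 = 482.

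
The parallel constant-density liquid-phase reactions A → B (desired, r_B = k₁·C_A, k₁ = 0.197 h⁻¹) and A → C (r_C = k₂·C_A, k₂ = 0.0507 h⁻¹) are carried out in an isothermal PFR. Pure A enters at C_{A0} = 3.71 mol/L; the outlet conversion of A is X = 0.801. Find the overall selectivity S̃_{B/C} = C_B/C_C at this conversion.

3.89

C_A = C_{A0}(1−X) = 0.7383 mol/L.
Both paths are first order in A, so the instantaneous fraction to B is constant: dC_B/d(−C_A) = k₁/(k₁+k₂) = 0.7953.
C_B = 0.7953·(C_{A0}−C_A) = 0.7953×2.972 = 2.36 mol/L.
C_C = (C_{A0}−C_A)−C_B = 0.6083 mol/L; S̃_{B/C} = 2.363/0.6083 = 3.89.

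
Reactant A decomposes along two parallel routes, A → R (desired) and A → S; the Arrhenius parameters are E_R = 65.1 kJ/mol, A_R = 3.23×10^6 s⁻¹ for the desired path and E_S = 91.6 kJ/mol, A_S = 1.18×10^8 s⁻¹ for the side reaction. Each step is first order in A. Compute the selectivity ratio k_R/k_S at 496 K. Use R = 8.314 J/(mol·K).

16.9

Since both paths have the same order in A, the concentration cancels and S_{R/S} = k_R/k_S = (A_R/A_S)·exp[(E_S−E_R)/(RT)].
(E_S−E_R)/(RT) = (91.6−65.1)×10³/(8.314×496) = 26500/4124 = 6.426.
k_R/k_S = (3.23×10^6/1.18×10^8)·exp(6.426) = 0.02737 × 617.8 = 16.9.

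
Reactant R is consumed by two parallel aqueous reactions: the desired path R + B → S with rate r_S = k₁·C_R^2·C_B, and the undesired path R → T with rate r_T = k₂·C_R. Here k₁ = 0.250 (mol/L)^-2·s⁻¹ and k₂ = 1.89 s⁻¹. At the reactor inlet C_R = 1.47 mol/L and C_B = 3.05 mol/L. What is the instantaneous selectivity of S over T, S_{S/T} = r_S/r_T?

0.593

S_{S/T} = r_S/r_T = (k₁·C_R^2·C_B)/(k₂·C_R) = (k₁/k₂)·C_R·C_B.
= (0.250×1.470^2×3.050) / (1.89×1.470) = 1.648/2.778 = 0.593.
Since the desired path is higher order in R, keeping C_R high (PFR or concentrated feed) favours S.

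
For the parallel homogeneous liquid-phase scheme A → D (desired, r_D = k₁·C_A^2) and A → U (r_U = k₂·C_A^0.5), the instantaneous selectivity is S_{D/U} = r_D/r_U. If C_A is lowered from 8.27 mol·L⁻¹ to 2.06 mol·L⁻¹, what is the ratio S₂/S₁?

S_{D/U} = (k₁/k₂)·C_A^1.5, so S₂/S₁ = (C_{A,2}/C_{A,1})^1.5.
= (2.06/8.27)^1.5 = (0.2491)^1.5 = 0.124.

0.124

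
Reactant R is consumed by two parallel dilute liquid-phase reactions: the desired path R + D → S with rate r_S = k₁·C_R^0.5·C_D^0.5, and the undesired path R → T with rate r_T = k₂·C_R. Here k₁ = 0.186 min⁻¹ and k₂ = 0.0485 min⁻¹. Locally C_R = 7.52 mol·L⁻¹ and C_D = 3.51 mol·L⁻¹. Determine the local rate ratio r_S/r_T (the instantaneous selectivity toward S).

2.62

S_{S/T} = r_S/r_T = (k₁·C_R^0.5·C_D^0.5)/(k₂·C_R) = (k₁/k₂)·C_R^-0.5·C_D^0.5.
= (0.186×7.520^0.5×3.510^0.5) / (0.0485×7.520) = 0.9556/0.3647 = 2.62.
The undesired path is higher order in R, so low C_R (CSTR or dilute feed) favours S.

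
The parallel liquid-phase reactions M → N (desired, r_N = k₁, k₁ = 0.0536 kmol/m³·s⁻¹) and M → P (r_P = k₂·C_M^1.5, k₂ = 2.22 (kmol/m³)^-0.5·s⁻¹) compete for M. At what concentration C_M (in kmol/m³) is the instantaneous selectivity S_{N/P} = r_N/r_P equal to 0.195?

0.248 kmol/m³

S_{N/P} = (k₁/k₂)·C_M^-1.5 ⇒ C_M = (S·k₂/k₁)^(1/(-1.5)).
= (0.195×2.22/0.0536)^(-0.6667) = (8.076)^(-0.6667) = 0.248 kmol/m³.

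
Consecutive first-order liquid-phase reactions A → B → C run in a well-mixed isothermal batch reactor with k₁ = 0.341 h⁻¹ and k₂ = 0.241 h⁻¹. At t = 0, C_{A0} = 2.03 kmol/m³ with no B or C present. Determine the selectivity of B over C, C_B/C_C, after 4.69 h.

For first-order series with pure A initially, C_B(t) = k₁C_{A0}/(k₂−k₁)·(e^(−k₁t) − e^(−k₂t)).
e^(−k₁t) = e^(−0.341×4.69) = e^(−1.599) = 0.2020; e^(−k₂t) = e^(−1.130) = 0.3229.
C_B = 0.341×2.03/(0.241−0.341) × (0.2020−0.3229) = (-6.922)×(-0.1209) = 0.8369 kmol/m³.
C_A = C_{A0}e^(−k₁t) = 0.4101 kmol/m³, so C_C = C_{A0}−C_A−C_B = 0.7830 kmol/m³; C_B/C_C = 1.07.

1.07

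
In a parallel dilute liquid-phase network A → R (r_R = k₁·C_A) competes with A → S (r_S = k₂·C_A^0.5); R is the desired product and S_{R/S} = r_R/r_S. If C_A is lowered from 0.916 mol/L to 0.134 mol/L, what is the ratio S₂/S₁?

S_{R/S} = (k₁/k₂)·C_A^0.5, so S₂/S₁ = (C_{A,2}/C_{A,1})^0.5.
= (0.134/0.916)^0.5 = (0.1463)^0.5 = 0.382.
Selectivity toward R falls as C_A falls — high-concentration operation is favoured.

0.382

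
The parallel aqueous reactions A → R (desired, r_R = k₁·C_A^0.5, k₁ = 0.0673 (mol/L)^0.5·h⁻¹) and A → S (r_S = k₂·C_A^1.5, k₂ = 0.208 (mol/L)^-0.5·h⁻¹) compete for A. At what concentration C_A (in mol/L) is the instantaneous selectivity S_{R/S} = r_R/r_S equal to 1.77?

0.183 mol/L

S_{R/S} = (k₁/k₂)·C_A⁻¹ ⇒ C_A = (S·k₂/k₁)^(-1).
= (1.77×0.208/0.0673)^(-1) = (5.470)^(-1) = 0.183 mol/L.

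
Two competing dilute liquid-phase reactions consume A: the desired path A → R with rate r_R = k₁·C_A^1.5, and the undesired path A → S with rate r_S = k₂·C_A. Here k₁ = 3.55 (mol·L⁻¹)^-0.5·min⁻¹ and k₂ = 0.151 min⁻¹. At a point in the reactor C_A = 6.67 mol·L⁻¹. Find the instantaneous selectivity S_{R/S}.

S_{R/S} = r_R/r_S = (k₁·C_A^1.5)/(k₂·C_A) = (k₁/k₂)·C_A^0.5.
= (3.55×6.670^1.5) / (0.151×6.670) = 61.15/1.007 = 60.7.
Since the desired path is higher order in A, keeping C_A high (PFR or concentrated feed) favours R.

60.7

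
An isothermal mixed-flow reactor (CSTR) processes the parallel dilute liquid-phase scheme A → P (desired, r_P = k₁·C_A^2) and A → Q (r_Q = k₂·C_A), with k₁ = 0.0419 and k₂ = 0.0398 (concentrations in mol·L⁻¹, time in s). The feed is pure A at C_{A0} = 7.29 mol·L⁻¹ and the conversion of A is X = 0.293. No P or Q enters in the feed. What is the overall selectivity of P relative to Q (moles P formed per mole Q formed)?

5.43

Exit C_A = C_{A0}(1−X) = 7.29×0.707 = 5.154 mol·L⁻¹.
In a CSTR the entire volume is at exit conditions, so r_P = 0.0419×5.154^2 = 1.113 and r_Q = 0.0398×5.154 = 0.2051.
Overall selectivity = C_P/C_Q = r_Pτ/(r_Qτ) = r_P/r_Q = 5.43.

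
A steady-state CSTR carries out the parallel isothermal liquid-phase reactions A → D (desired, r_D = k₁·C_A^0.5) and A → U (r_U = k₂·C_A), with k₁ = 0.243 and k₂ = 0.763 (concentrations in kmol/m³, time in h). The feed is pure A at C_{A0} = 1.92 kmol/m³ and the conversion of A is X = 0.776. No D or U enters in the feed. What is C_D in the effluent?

0.487 kmol/m³

Exit C_A = C_{A0}(1−X) = 1.92×0.224 = 0.4301 kmol/m³.
A CSTR operates uniformly at the exit composition, giving r_D = 0.1594 and r_U = 0.3282 (each k·C_A^n at C_A = 0.4301).
Fraction of consumed A going to D: r_D/(r_D+r_U) = 0.3269.
C_D = 0.3269·C_{A0}·X = 0.3269×1.92×0.776 = 0.487 kmol/m³.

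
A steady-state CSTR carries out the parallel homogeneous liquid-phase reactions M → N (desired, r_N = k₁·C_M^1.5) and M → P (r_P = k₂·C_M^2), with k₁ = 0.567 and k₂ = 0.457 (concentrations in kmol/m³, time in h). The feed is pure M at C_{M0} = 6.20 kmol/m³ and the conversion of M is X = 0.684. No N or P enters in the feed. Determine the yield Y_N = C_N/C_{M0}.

Exit C_M = C_{M0}(1−X) = 6.20×0.316 = 1.959 kmol/m³.
In a CSTR the entire volume is at exit conditions, so r_N = 0.567×1.959^1.5 = 1.555 and r_P = 0.457×1.959^2 = 1.754.
Fraction of consumed M going to N: r_N/(r_N+r_P) = 0.4699.
C_N = 0.4699·C_{M0}·X = 0.4699×6.20×0.684 = 1.99 kmol/m³; Y_N = C_N/C_{M0} = 0.321.

0.321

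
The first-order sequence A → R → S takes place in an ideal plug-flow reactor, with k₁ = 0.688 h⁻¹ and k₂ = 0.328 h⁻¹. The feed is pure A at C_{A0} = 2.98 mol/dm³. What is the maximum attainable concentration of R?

For a first-order series the maximum intermediate yield is C_{R,max}/C_{A0} = (k₁/k₂)^[k₂/(k₂−k₁)].
= (0.688/0.328)^(0.328/(0.328−0.688)) = (2.098)^(-0.9111) = 0.5092.
C_{R,max} = 0.5092×2.98 = 1.52 mol/dm³.

1.52 mol/dm³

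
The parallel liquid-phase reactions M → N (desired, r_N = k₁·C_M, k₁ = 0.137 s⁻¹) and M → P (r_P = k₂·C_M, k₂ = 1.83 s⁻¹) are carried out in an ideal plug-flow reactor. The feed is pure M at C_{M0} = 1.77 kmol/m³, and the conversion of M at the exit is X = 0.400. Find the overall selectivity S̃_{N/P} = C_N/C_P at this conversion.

C_M = C_{M0}(1−X) = 1.062 kmol/m³.
Both paths are first order in M, so the instantaneous fraction to N is constant: dC_N/d(−C_M) = k₁/(k₁+k₂) = 0.06965.
C_N = 0.06965·(C_{M0}−C_M) = 0.06965×0.7080 = 0.0493 kmol/m³.
C_P = (C_{M0}−C_M)−C_N = 0.6587 kmol/m³; S̃_{N/P} = 0.04931/0.6587 = 0.0749.

0.0749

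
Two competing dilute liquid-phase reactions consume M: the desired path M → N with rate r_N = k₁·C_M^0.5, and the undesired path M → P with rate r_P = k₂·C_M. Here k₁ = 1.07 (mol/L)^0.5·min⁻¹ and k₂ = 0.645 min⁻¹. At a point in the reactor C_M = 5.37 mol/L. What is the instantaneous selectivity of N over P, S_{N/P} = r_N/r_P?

0.716

S_{N/P} = r_N/r_P = (k₁·C_M^0.5)/(k₂·C_M) = (k₁/k₂)·C_M^-0.5.
= (1.07×5.370^0.5) / (0.645×5.370) = 2.480/3.464 = 0.716.
The undesired path is higher order in M, so low C_M (CSTR or dilute feed) favours N.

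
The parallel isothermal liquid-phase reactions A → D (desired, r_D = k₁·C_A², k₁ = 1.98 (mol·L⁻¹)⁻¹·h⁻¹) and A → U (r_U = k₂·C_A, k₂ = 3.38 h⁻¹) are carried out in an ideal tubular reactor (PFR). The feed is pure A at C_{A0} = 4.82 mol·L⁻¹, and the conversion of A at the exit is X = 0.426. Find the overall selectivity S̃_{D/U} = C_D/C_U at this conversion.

2.18

C_A = C_{A0}(1−X) = 2.767 mol·L⁻¹.
Along a PFR/batch, dC_U/dC_A = −r_U/(r_D+r_U) = −k₂/(k₂+k₁·C_A).
Integrating from C_{A0} to C_A: C_U = (3.38/1.98)·ln[(3.38+1.98·4.82)/(3.38+1.98·2.77)] = 1.707·ln(12.92/8.858) = 0.6448 mol·L⁻¹.
Then C_D = (C_{A0}−C_A) − C_U = 2.053 − 0.6448 = 1.409 mol·L⁻¹.
S̃_{D/U} = C_D/C_U = 1.409/0.6448 = 2.18.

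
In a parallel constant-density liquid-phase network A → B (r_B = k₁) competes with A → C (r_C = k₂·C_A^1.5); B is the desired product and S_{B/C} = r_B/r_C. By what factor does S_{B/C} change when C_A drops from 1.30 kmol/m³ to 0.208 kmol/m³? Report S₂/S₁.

15.6

S_{B/C} = (k₁/k₂)·C_A^-1.5, so S₂/S₁ = (C_{A,2}/C_{A,1})^-1.5.
= (0.208/1.30)^(-1.5) = (0.1600)^(-1.5) = 15.6.
Selectivity toward B rises as C_A falls — low-concentration operation is favoured.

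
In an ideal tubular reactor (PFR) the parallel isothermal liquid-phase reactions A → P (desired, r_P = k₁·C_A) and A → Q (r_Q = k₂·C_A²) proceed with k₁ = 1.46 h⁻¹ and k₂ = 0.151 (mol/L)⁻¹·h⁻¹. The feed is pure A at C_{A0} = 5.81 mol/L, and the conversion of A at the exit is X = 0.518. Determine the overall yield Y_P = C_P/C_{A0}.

0.360

C_A = C_{A0}(1−X) = 2.800 mol/L.
Along a PFR/batch, dC_P/dC_A = −r_P/(r_P+r_Q) = −k₁/(k₁+k₂·C_A).
Integrating from C_{A0} to C_A: C_P = (1.46/0.151)·ln[(1.46+0.151·5.81)/(1.46+0.151·2.80)] = 9.669·ln(2.337/1.883) = 2.090 mol/L.
Y_P = C_P/C_{A0} = 2.090/5.81 = 0.360.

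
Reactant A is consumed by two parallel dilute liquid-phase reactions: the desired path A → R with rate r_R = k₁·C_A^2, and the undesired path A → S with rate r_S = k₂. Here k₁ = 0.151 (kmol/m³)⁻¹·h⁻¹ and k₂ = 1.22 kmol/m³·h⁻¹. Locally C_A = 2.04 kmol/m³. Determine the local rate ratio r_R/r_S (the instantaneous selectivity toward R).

S_{R/S} = r_R/r_S = (k₁·C_A^2)/(k₂) = (k₁/k₂)·C_A^2.
= (0.151×2.040^2) / (1.22) = 0.6284/1.220 = 0.515.

0.515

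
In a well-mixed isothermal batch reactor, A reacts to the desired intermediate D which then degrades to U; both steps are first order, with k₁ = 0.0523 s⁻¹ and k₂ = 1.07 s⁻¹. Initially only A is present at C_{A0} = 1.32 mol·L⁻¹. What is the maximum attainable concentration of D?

0.0552 mol·L⁻¹

At the optimum, C_{D,max}/C_{A0} = (k₁/k₂)^[k₂/(k₂−k₁)].
= (0.0523/1.07)^(1.07/(1.07−0.0523)) = (0.04888)^(1.051) = 0.04186.
C_{D,max} = 0.04186×1.32 = 0.0552 mol·L⁻¹.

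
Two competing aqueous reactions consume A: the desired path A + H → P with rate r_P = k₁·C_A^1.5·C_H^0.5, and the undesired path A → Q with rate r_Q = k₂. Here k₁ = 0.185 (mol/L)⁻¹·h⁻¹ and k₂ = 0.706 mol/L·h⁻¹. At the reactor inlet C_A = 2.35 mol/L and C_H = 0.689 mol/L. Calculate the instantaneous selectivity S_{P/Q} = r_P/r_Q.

S_{P/Q} = r_P/r_Q = (k₁·C_A^1.5·C_H^0.5)/(k₂) = (k₁/k₂)·C_A^1.5·C_H^0.5.
= (0.185×2.350^1.5×0.6890^0.5) / (0.706) = 0.5532/0.7060 = 0.784.
Since the desired path is higher order in A, keeping C_A high (PFR or concentrated feed) favours P.

0.784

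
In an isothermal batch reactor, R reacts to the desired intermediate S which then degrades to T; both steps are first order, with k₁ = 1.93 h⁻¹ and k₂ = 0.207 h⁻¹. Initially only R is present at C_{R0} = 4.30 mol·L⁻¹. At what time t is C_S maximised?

Setting dC_S/dt = 0 gives t_opt = ln(k₂/k₁)/(k₂−k₁).
= ln(0.207/1.93)/(0.207−1.93) = ln(0.1073)/-1.723 = -2.233/-1.723 = 1.30 h.

1.30 h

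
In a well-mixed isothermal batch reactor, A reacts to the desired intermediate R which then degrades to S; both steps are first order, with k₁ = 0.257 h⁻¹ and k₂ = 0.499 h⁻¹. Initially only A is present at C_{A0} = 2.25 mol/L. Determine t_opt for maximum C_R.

Setting dC_R/dt = 0 gives t_opt = ln(k₂/k₁)/(k₂−k₁).
= ln(0.499/0.257)/(0.499−0.257) = ln(1.942)/0.2420 = 0.6635/0.2420 = 2.74 h.

2.74 h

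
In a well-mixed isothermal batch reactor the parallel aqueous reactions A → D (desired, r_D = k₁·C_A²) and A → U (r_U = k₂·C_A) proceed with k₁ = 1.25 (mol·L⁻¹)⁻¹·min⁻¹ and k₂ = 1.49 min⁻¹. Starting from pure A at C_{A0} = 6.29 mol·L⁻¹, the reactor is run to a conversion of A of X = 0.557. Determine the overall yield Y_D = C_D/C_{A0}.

0.437

C_A = C_{A0}(1−X) = 2.786 mol·L⁻¹.
Along a PFR/batch, dC_U/dC_A = −r_U/(r_D+r_U) = −k₂/(k₂+k₁·C_A).
Integrating from C_{A0} to C_A: C_U = (1.49/1.25)·ln[(1.49+1.25·6.29)/(1.49+1.25·2.79)] = 1.192·ln(9.352/4.973) = 0.7529 mol·L⁻¹.
Then C_D = (C_{A0}−C_A) − C_U = 3.504 − 0.7529 = 2.751 mol·L⁻¹.
Y_D = C_D/C_{A0} = 2.751/6.29 = 0.437.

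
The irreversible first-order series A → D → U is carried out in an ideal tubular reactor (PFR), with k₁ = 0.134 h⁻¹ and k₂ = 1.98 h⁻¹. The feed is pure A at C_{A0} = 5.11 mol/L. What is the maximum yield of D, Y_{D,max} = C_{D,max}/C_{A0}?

0.0557

Evaluating C_D at τ_opt = ln(k₂/k₁)/(k₂−k₁) gives C_{D,max}/C_{A0} = (k₁/k₂)^[k₂/(k₂−k₁)].
= (0.134/1.98)^(1.98/(1.98−0.134)) = (0.06768)^(1.073) = 0.05566.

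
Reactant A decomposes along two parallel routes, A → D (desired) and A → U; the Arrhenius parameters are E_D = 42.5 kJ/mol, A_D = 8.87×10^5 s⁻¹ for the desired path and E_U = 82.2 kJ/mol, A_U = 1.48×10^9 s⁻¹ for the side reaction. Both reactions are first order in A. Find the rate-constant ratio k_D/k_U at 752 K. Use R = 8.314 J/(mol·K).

With equal orders, S_{D/U} = k_D/k_U = (A_D/A_U)·exp[(E_U−E_D)/(RT)].
(E_U−E_D)/(RT) = (82.2−42.5)×10³/(8.314×752) = 39700/6252 = 6.350.
k_D/k_U = (8.87×10^5/1.48×10^9)·exp(6.350) = 5.993×10^-4 × 572.4 = 0.343.
Since E_D < E_U, lowering the temperature improves selectivity toward D.

0.343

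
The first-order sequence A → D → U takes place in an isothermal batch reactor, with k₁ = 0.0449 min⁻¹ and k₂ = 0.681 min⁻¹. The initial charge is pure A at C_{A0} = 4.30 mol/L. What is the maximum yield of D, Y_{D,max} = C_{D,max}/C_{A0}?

0.0544

At the optimum, C_{D,max}/C_{A0} = (k₁/k₂)^[k₂/(k₂−k₁)].
= (0.0449/0.681)^(0.681/(0.681−0.0449)) = (0.06593)^(1.071) = 0.05442.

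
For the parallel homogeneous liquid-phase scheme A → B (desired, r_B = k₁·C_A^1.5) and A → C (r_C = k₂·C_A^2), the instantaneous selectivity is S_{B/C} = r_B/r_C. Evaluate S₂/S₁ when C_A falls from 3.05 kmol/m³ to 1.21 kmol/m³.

1.59

S_{B/C} = (k₁/k₂)·C_A^-0.5, so S₂/S₁ = (C_{A,2}/C_{A,1})^-0.5.
= (1.21/3.05)^(-0.5) = (0.3967)^(-0.5) = 1.59.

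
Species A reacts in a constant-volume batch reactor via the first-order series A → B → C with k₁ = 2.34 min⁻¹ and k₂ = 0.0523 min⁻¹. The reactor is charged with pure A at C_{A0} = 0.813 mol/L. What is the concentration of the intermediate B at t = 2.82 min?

0.716 mol/L

The intermediate concentration in a first-order A→B→C sequence is C_B = k₁C_{A0}(e^(−k₁t) − e^(−k₂t))/(k₂−k₁).
e^(−k₁t) = e^(−2.34×2.82) = e^(−6.599) = 0.001362; e^(−k₂t) = e^(−0.1475) = 0.8629.
C_B = 2.34×0.813/(0.0523−2.34) × (0.001362−0.8629) = (-0.8316)×(-0.8615) = 0.7164 mol/L.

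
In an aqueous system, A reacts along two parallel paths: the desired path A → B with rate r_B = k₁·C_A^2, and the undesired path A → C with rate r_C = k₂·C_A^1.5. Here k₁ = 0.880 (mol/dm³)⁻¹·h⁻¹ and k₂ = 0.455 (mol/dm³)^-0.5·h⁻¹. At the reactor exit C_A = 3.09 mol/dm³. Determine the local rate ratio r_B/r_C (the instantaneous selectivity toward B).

S_{B/C} = r_B/r_C = (k₁·C_A^2)/(k₂·C_A^1.5) = (k₁/k₂)·C_A^0.5.
= (0.880×3.090^2) / (0.455×3.090^1.5) = 8.402/2.471 = 3.40.

3.40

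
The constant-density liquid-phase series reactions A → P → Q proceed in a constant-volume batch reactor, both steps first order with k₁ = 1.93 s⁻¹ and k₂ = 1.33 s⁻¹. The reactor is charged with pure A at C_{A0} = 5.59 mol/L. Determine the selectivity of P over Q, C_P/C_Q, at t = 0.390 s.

For first-order series with pure A initially, C_P(t) = k₁C_{A0}/(k₂−k₁)·(e^(−k₁t) − e^(−k₂t)).
e^(−k₁t) = e^(−1.93×0.390) = e^(−0.7527) = 0.4711; e^(−k₂t) = e^(−0.5187) = 0.5953.
C_P = 1.93×5.59/(1.33−1.93) × (0.4711−0.5953) = (-17.98)×(-0.1242) = 2.233 mol/L.
C_A = C_{A0}e^(−k₁t) = 2.633 mol/L, so C_Q = C_{A0}−C_A−C_P = 0.7233 mol/L; C_P/C_Q = 3.09.

3.09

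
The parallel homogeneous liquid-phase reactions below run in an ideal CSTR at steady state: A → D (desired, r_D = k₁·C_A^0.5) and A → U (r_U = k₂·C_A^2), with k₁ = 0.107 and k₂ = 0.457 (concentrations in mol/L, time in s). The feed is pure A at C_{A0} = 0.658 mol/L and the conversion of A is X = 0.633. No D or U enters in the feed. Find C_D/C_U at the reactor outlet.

1.97

Exit C_A = C_{A0}(1−X) = 0.658×0.367 = 0.2415 mol/L.
In a CSTR the entire volume is at exit conditions, so r_D = 0.107×0.2415^0.5 = 0.05258 and r_U = 0.457×0.2415^2 = 0.02665.
Overall selectivity = C_D/C_U = r_Dτ/(r_Uτ) = r_D/r_U = 1.97.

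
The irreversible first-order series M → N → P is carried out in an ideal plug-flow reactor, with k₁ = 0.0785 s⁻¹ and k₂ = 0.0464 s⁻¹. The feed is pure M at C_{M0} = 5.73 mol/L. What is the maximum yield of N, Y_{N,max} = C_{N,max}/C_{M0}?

0.468

At the optimum, C_{N,max}/C_{M0} = (k₁/k₂)^[k₂/(k₂−k₁)].
= (0.0785/0.0464)^(0.0464/(0.0464−0.0785)) = (1.692)^(-1.445) = 0.4677.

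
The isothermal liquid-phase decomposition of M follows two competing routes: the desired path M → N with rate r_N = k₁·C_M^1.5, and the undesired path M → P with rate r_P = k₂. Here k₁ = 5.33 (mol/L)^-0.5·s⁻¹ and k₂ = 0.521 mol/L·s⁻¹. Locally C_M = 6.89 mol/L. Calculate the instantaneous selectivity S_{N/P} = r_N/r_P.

S_{N/P} = r_N/r_P = (k₁·C_M^1.5)/(k₂) = (k₁/k₂)·C_M^1.5.
= (5.33×6.890^1.5) / (0.521) = 96.40/0.5210 = 185.

185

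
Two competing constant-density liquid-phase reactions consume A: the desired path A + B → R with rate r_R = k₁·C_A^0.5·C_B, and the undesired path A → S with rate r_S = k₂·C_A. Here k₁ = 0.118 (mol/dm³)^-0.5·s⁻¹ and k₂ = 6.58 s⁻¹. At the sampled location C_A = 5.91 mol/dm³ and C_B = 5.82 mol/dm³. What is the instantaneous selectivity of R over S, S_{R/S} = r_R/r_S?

S_{R/S} = r_R/r_S = (k₁·C_A^0.5·C_B)/(k₂·C_A) = (k₁/k₂)·C_A^-0.5·C_B.
= (0.118×5.910^0.5×5.820) / (6.58×5.910) = 1.670/38.89 = 0.0429.
The undesired path is higher order in A, so low C_A (CSTR or dilute feed) favours R.

0.0429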